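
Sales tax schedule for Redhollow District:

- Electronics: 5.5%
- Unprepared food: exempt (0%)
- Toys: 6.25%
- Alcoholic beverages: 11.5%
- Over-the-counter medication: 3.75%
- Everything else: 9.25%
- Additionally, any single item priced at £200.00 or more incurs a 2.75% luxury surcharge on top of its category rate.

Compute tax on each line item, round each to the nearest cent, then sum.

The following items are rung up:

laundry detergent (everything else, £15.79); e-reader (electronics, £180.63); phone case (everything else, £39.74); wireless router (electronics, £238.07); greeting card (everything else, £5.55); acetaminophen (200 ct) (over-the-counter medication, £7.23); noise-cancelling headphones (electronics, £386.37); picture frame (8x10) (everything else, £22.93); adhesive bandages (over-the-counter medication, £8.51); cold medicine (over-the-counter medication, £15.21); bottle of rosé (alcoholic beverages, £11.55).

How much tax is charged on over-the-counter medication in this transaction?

Acetaminophen (200 ct) £7.23: over-the-counter medication → 3.75% → £0.27
Adhesive bandages £8.51: over-the-counter medication → 3.75% → £0.32
Cold medicine £15.21: over-the-counter medication → 3.75% → £0.57
Tax on over-the-counter medication = £0.27 + £0.32 + £0.57 = £1.16

£1.16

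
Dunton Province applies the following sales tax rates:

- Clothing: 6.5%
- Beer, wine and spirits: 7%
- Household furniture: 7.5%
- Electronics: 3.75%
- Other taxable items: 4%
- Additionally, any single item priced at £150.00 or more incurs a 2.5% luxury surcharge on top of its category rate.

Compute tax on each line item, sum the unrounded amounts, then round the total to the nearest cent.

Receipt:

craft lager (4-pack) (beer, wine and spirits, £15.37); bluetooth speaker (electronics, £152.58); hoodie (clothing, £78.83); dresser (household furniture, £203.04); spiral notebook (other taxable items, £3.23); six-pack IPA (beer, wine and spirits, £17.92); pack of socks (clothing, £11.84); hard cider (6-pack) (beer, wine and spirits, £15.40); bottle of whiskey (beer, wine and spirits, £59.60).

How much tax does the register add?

Craft lager (4-pack) £15.37: beer, wine and spirits → 7% → £1.0759
Bluetooth speaker £152.58: electronics → 3.75% + 2.5% surcharge = 6.25% → £9.53625
Hoodie £78.83: clothing → 6.5% → £5.12395
Dresser £203.04: household furniture → 7.5% + 2.5% surcharge = 10% → £20.304
Spiral notebook £3.23: other taxable items → 4% → £0.1292
Six-pack IPA £17.92: beer, wine and spirits → 7% → £1.2544
Pack of socks £11.84: clothing → 6.5% → £0.7696
Hard cider (6-pack) £15.40: beer, wine and spirits → 7% → £1.078
Bottle of whiskey £59.60: beer, wine and spirits → 7% → £4.172
Unrounded tax sum = £43.4433 → £43.44

£43.44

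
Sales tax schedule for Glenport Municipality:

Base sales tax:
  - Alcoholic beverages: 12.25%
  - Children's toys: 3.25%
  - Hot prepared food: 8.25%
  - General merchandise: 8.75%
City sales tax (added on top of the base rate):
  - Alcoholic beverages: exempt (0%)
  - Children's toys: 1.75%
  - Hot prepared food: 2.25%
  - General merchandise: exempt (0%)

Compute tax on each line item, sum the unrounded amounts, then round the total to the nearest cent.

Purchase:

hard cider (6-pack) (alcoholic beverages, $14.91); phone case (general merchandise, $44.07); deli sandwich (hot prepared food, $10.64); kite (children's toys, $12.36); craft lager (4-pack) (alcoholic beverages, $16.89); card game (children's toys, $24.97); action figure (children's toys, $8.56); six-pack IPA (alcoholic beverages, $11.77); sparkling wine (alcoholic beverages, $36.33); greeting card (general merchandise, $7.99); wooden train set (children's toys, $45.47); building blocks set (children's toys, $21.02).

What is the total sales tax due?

Hard cider (6-pack) $14.91: alcoholic beverages → 12.25% + 0% city = 12.25% → $1.826475
Phone case $44.07: general merchandise → 8.75% + 0% city = 8.75% → $3.856125
Deli sandwich $10.64: hot prepared food → 8.25% + 2.25% city = 10.5% → $1.1172
Kite $12.36: children's toys → 3.25% + 1.75% city = 5% → $0.618
Craft lager (4-pack) $16.89: alcoholic beverages → 12.25% + 0% city = 12.25% → $2.069025
Card game $24.97: children's toys → 3.25% + 1.75% city = 5% → $1.2485
Action figure $8.56: children's toys → 3.25% + 1.75% city = 5% → $0.428
Six-pack IPA $11.77: alcoholic beverages → 12.25% + 0% city = 12.25% → $1.441825
Sparkling wine $36.33: alcoholic beverages → 12.25% + 0% city = 12.25% → $4.450425
Greeting card $7.99: general merchandise → 8.75% + 0% city = 8.75% → $0.699125
Wooden train set $45.47: children's toys → 3.25% + 1.75% city = 5% → $2.2735
Building blocks set $21.02: children's toys → 3.25% + 1.75% city = 5% → $1.051
Unrounded tax sum = $21.0792 → $21.08

$21.08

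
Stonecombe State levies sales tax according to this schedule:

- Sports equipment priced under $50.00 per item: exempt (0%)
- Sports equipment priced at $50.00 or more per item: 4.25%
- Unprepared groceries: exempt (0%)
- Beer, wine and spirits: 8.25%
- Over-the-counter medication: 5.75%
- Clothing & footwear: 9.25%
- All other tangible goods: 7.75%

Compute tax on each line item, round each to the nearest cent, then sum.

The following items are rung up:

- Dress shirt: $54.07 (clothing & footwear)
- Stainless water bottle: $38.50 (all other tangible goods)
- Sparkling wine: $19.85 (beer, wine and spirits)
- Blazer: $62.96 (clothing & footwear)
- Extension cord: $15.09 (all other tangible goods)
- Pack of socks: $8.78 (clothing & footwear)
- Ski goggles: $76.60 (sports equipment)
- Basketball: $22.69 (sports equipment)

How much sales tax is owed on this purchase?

$20.68

Dress shirt $54.07: clothing & footwear → 9.25% → $5.00
Stainless water bottle $38.50: all other tangible goods → 7.75% → $2.98
Sparkling wine $19.85: beer, wine and spirits → 8.25% → $1.64
Blazer $62.96: clothing & footwear → 9.25% → $5.82
Extension cord $15.09: all other tangible goods → 7.75% → $1.17
Pack of socks $8.78: clothing & footwear → 9.25% → $0.81
Ski goggles $76.60: sports equipment, $50.00 or more → 4.25% → $3.26
Basketball $22.69: sports equipment, under $50.00 → 0% → $0.00
Total tax = $5.00 + $2.98 + $1.64 + $5.82 + $1.17 + $0.81 + $3.26 = $20.68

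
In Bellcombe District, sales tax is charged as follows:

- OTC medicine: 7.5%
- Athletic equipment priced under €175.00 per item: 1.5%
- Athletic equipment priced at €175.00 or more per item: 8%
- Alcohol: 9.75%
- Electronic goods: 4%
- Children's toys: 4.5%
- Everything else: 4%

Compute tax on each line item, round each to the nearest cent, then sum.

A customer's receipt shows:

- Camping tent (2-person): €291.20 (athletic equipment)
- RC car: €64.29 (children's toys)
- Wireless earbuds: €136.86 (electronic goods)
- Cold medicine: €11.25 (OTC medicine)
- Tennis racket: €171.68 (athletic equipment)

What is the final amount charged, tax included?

Camping tent (2-person) €291.20: athletic equipment, €175.00 or more → 8% → €23.30
RC car €64.29: children's toys → 4.5% → €2.89
Wireless earbuds €136.86: electronic goods → 4% → €5.47
Cold medicine €11.25: OTC medicine → 7.5% → €0.84
Tennis racket €171.68: athletic equipment, under €175.00 → 1.5% → €2.58
Subtotal = €675.28; tax = €35.08; total due = €710.36

€710.36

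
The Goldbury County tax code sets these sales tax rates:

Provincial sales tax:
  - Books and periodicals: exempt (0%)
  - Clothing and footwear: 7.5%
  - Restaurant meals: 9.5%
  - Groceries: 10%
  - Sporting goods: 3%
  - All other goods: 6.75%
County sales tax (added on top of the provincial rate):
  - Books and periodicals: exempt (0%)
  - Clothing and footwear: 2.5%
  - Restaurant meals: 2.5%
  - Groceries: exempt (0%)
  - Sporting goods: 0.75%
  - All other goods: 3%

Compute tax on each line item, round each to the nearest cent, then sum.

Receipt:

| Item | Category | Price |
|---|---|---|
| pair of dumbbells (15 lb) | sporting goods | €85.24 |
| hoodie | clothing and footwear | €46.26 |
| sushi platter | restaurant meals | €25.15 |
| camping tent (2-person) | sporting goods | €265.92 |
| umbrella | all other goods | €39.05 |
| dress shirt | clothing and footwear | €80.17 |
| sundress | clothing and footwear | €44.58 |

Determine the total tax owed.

€37.11

Pair of dumbbells (15 lb) €85.24: sporting goods → 3% + 0.75% county = 3.75% → €3.20
Hoodie €46.26: clothing and footwear → 7.5% + 2.5% county = 10% → €4.63
Sushi platter €25.15: restaurant meals → 9.5% + 2.5% county = 12% → €3.02
Camping tent (2-person) €265.92: sporting goods → 3% + 0.75% county = 3.75% → €9.97
Umbrella €39.05: all other goods → 6.75% + 3% county = 9.75% → €3.81
Dress shirt €80.17: clothing and footwear → 7.5% + 2.5% county = 10% → €8.02
Sundress €44.58: clothing and footwear → 7.5% + 2.5% county = 10% → €4.46
Total tax = €3.20 + €4.63 + €3.02 + €9.97 + €3.81 + €8.02 + €4.46 = €37.11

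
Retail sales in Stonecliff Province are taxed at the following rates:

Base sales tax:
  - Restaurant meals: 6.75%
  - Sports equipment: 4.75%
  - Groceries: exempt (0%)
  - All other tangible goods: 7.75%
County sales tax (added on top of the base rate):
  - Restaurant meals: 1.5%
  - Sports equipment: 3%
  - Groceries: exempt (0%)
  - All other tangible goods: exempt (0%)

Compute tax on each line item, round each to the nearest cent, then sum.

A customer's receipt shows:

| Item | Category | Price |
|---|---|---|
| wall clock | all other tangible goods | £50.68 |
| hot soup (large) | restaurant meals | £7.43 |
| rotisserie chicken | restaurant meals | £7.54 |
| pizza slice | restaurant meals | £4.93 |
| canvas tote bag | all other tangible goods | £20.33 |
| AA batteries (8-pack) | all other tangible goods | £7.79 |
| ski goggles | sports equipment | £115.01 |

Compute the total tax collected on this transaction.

£16.66

Wall clock £50.68: all other tangible goods → 7.75% + 0% county = 7.75% → £3.93
Hot soup (large) £7.43: restaurant meals → 6.75% + 1.5% county = 8.25% → £0.61
Rotisserie chicken £7.54: restaurant meals → 6.75% + 1.5% county = 8.25% → £0.62
Pizza slice £4.93: restaurant meals → 6.75% + 1.5% county = 8.25% → £0.41
Canvas tote bag £20.33: all other tangible goods → 7.75% + 0% county = 7.75% → £1.58
AA batteries (8-pack) £7.79: all other tangible goods → 7.75% + 0% county = 7.75% → £0.60
Ski goggles £115.01: sports equipment → 4.75% + 3% county = 7.75% → £8.91
Total tax = £3.93 + £0.61 + £0.62 + £0.41 + £1.58 + £0.60 + £8.91 = £16.66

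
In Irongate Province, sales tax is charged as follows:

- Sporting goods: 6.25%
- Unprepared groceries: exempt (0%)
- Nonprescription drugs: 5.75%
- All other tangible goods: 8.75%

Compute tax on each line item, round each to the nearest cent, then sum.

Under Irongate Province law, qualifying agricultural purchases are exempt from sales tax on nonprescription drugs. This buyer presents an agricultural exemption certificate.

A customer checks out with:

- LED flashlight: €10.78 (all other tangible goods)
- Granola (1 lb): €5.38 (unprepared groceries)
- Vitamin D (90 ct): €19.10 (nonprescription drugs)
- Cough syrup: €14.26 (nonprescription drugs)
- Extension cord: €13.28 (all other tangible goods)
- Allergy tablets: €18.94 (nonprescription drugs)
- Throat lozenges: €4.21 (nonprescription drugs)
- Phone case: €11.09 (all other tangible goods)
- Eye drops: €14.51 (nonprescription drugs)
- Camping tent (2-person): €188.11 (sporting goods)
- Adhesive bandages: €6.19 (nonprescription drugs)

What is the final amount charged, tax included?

€320.68

LED flashlight €10.78: all other tangible goods → 8.75% → €0.94
Granola (1 lb) €5.38: unprepared groceries → 0% → €0.00
Vitamin D (90 ct) €19.10: nonprescription drugs, buyer-exempt → 0% → €0.00
Cough syrup €14.26: nonprescription drugs, buyer-exempt → 0% → €0.00
Extension cord €13.28: all other tangible goods → 8.75% → €1.16
Allergy tablets €18.94: nonprescription drugs, buyer-exempt → 0% → €0.00
Throat lozenges €4.21: nonprescription drugs, buyer-exempt → 0% → €0.00
Phone case €11.09: all other tangible goods → 8.75% → €0.97
Eye drops €14.51: nonprescription drugs, buyer-exempt → 0% → €0.00
Camping tent (2-person) €188.11: sporting goods → 6.25% → €11.76
Adhesive bandages €6.19: nonprescription drugs, buyer-exempt → 0% → €0.00
Subtotal = €305.85; tax = €14.83; total due = €320.68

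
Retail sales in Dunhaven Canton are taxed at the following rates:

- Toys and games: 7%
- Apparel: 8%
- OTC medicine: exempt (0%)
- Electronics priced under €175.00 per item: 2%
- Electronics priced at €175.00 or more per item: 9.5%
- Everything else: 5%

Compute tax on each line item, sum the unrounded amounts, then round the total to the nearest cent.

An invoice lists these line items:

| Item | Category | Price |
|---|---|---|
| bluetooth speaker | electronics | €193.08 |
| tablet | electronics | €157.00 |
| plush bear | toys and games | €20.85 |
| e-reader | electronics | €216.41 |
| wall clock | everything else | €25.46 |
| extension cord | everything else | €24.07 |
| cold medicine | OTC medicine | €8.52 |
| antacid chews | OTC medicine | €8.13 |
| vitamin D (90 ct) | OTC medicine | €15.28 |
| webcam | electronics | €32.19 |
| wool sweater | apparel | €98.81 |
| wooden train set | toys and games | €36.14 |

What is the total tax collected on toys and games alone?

€3.99

Plush bear €20.85: toys and games → 7% → €1.4595
Wooden train set €36.14: toys and games → 7% → €2.5298
Tax on toys and games: unrounded sum = €3.9893 → €3.99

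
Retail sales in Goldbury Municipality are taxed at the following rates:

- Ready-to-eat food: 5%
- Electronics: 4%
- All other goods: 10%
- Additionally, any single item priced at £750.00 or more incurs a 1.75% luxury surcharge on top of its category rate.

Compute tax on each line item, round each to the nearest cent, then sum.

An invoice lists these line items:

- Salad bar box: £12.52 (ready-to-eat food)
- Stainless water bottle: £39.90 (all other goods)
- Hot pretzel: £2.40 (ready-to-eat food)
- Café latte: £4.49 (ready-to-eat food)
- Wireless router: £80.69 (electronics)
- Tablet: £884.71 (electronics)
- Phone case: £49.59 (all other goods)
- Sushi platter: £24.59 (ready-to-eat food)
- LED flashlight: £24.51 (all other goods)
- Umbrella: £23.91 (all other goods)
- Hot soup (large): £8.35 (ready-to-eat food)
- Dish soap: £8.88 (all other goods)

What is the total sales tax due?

Salad bar box £12.52: ready-to-eat food → 5% → £0.63
Stainless water bottle £39.90: all other goods → 10% → £3.99
Hot pretzel £2.40: ready-to-eat food → 5% → £0.12
Café latte £4.49: ready-to-eat food → 5% → £0.22
Wireless router £80.69: electronics → 4% → £3.23
Tablet £884.71: electronics → 4% + 1.75% surcharge = 5.75% → £50.87
Phone case £49.59: all other goods → 10% → £4.96
Sushi platter £24.59: ready-to-eat food → 5% → £1.23
LED flashlight £24.51: all other goods → 10% → £2.45
Umbrella £23.91: all other goods → 10% → £2.39
Hot soup (large) £8.35: ready-to-eat food → 5% → £0.42
Dish soap £8.88: all other goods → 10% → £0.89
Total tax = £0.63 + £3.99 + £0.12 + £0.22 + £3.23 + £50.87 + £4.96 + £1.23 + £2.45 + £2.39 + £0.42 + £0.89 = £71.40

£71.40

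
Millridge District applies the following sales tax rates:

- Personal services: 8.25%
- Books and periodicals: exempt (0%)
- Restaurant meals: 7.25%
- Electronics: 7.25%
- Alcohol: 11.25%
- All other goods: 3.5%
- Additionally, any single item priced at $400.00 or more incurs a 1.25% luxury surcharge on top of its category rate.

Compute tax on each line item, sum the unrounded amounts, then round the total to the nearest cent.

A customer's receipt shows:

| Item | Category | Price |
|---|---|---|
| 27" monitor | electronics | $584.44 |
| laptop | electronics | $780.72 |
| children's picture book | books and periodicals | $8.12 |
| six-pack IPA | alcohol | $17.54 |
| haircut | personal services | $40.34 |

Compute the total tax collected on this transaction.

27" monitor $584.44: electronics → 7.25% + 1.25% surcharge = 8.5% → $49.6774
Laptop $780.72: electronics → 7.25% + 1.25% surcharge = 8.5% → $66.3612
Children's picture book $8.12: books and periodicals → 0% → $0.00
Six-pack IPA $17.54: alcohol → 11.25% → $1.97325
Haircut $40.34: personal services → 8.25% → $3.32805
Unrounded tax sum = $121.3399 → $121.34

$121.34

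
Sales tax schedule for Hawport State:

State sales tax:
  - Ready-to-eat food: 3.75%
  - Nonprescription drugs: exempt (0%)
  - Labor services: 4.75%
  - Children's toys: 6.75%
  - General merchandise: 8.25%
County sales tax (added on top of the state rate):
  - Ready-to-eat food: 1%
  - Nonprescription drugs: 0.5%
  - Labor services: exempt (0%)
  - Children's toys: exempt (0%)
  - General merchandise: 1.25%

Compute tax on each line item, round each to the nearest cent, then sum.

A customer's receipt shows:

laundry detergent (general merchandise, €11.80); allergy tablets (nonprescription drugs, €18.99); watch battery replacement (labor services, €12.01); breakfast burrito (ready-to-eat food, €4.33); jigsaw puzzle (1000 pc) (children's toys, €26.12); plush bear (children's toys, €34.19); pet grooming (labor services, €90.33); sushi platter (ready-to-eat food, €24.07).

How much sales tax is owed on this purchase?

€11.49

Laundry detergent €11.80: general merchandise → 8.25% + 1.25% county = 9.5% → €1.12
Allergy tablets €18.99: nonprescription drugs → 0% + 0.5% county = 0.5% → €0.09
Watch battery replacement €12.01: labor services → 4.75% + 0% county = 4.75% → €0.57
Breakfast burrito €4.33: ready-to-eat food → 3.75% + 1% county = 4.75% → €0.21
Jigsaw puzzle (1000 pc) €26.12: children's toys → 6.75% + 0% county = 6.75% → €1.76
Plush bear €34.19: children's toys → 6.75% + 0% county = 6.75% → €2.31
Pet grooming €90.33: labor services → 4.75% + 0% county = 4.75% → €4.29
Sushi platter €24.07: ready-to-eat food → 3.75% + 1% county = 4.75% → €1.14
Total tax = €1.12 + €0.09 + €0.57 + €0.21 + €1.76 + €2.31 + €4.29 + €1.14 = €11.49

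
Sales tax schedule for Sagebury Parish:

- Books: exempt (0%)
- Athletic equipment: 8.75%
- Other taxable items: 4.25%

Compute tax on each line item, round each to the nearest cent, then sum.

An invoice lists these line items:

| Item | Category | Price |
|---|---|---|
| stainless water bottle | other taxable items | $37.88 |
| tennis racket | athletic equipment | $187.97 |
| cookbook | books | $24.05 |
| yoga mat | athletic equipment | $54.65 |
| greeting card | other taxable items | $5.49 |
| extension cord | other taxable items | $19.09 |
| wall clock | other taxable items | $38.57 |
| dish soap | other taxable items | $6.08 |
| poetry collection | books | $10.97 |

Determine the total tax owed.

Stainless water bottle $37.88: other taxable items → 4.25% → $1.61
Tennis racket $187.97: athletic equipment → 8.75% → $16.45
Cookbook $24.05: books → 0% → $0.00
Yoga mat $54.65: athletic equipment → 8.75% → $4.78
Greeting card $5.49: other taxable items → 4.25% → $0.23
Extension cord $19.09: other taxable items → 4.25% → $0.81
Wall clock $38.57: other taxable items → 4.25% → $1.64
Dish soap $6.08: other taxable items → 4.25% → $0.26
Poetry collection $10.97: books → 0% → $0.00
Total tax = $1.61 + $16.45 + $4.78 + $0.23 + $0.81 + $1.64 + $0.26 = $25.78

$25.78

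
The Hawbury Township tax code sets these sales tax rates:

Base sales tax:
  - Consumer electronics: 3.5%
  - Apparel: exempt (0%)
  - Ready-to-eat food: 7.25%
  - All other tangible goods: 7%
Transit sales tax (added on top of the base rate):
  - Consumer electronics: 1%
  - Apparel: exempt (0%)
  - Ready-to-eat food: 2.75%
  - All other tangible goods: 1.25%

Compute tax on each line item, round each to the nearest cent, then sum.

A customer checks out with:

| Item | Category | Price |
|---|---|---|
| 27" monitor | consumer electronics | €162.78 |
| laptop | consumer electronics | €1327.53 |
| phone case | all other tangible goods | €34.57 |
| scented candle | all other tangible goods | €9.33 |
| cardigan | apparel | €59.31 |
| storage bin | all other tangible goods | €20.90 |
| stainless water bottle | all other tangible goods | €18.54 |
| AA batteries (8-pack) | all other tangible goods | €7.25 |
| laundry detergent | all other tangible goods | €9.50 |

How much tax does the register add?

27" monitor €162.78: consumer electronics → 3.5% + 1% transit = 4.5% → €7.33
Laptop €1327.53: consumer electronics → 3.5% + 1% transit = 4.5% → €59.74
Phone case €34.57: all other tangible goods → 7% + 1.25% transit = 8.25% → €2.85
Scented candle €9.33: all other tangible goods → 7% + 1.25% transit = 8.25% → €0.77
Cardigan €59.31: apparel → 0% + 0% transit = 0% → €0.00
Storage bin €20.90: all other tangible goods → 7% + 1.25% transit = 8.25% → €1.72
Stainless water bottle €18.54: all other tangible goods → 7% + 1.25% transit = 8.25% → €1.53
AA batteries (8-pack) €7.25: all other tangible goods → 7% + 1.25% transit = 8.25% → €0.60
Laundry detergent €9.50: all other tangible goods → 7% + 1.25% transit = 8.25% → €0.78
Total tax = €7.33 + €59.74 + €2.85 + €0.77 + €1.72 + €1.53 + €0.60 + €0.78 = €75.32

€75.32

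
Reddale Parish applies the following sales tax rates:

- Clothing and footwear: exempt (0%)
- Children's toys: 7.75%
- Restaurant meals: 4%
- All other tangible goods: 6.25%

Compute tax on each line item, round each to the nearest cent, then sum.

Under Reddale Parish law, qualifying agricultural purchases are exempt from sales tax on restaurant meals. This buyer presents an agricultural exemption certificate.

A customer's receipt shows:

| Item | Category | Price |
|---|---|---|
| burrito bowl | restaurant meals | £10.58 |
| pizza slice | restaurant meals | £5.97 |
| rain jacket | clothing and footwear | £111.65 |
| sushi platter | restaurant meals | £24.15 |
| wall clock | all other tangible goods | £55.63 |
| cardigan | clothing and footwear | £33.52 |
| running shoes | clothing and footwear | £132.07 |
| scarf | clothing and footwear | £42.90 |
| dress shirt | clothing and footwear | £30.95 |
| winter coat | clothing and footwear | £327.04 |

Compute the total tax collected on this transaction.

£3.48

Burrito bowl £10.58: restaurant meals, buyer-exempt → 0% → £0.00
Pizza slice £5.97: restaurant meals, buyer-exempt → 0% → £0.00
Rain jacket £111.65: clothing and footwear → 0% → £0.00
Sushi platter £24.15: restaurant meals, buyer-exempt → 0% → £0.00
Wall clock £55.63: all other tangible goods → 6.25% → £3.48
Cardigan £33.52: clothing and footwear → 0% → £0.00
Running shoes £132.07: clothing and footwear → 0% → £0.00
Scarf £42.90: clothing and footwear → 0% → £0.00
Dress shirt £30.95: clothing and footwear → 0% → £0.00
Winter coat £327.04: clothing and footwear → 0% → £0.00
Total tax = £3.48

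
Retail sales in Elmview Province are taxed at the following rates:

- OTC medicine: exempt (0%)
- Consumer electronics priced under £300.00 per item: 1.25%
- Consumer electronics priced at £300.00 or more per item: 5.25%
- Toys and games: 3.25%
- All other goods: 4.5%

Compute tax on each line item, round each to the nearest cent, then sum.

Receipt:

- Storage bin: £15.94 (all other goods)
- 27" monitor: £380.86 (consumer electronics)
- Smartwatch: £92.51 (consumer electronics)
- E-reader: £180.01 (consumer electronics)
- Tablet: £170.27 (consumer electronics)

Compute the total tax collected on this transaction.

£26.26

Storage bin £15.94: all other goods → 4.5% → £0.72
27" monitor £380.86: consumer electronics, £300.00 or more → 5.25% → £20.00
Smartwatch £92.51: consumer electronics, under £300.00 → 1.25% → £1.16
E-reader £180.01: consumer electronics, under £300.00 → 1.25% → £2.25
Tablet £170.27: consumer electronics, under £300.00 → 1.25% → £2.13
Total tax = £0.72 + £20.00 + £1.16 + £2.25 + £2.13 = £26.26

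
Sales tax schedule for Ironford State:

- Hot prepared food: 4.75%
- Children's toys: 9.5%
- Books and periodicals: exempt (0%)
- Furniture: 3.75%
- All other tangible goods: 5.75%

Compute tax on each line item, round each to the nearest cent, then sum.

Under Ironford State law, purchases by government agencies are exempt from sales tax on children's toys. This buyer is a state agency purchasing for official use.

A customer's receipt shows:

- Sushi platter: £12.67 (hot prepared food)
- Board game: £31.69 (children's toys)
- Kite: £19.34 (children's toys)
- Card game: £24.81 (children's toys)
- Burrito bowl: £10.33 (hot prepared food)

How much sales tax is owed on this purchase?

£1.09

Sushi platter £12.67: hot prepared food → 4.75% → £0.60
Board game £31.69: children's toys, buyer-exempt → 0% → £0.00
Kite £19.34: children's toys, buyer-exempt → 0% → £0.00
Card game £24.81: children's toys, buyer-exempt → 0% → £0.00
Burrito bowl £10.33: hot prepared food → 4.75% → £0.49
Total tax = £0.60 + £0.49 = £1.09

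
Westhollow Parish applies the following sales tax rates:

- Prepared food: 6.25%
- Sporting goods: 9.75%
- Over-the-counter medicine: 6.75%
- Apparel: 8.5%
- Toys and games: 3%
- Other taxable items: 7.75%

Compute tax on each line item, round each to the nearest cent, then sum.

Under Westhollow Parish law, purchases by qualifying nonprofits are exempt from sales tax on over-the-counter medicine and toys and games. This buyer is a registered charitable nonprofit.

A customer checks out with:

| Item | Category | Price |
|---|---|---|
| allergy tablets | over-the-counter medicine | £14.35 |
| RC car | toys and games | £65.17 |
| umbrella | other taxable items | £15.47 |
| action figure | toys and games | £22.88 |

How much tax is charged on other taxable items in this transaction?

£1.20

Umbrella £15.47: other taxable items → 7.75% → £1.20
Tax on other taxable items = £1.20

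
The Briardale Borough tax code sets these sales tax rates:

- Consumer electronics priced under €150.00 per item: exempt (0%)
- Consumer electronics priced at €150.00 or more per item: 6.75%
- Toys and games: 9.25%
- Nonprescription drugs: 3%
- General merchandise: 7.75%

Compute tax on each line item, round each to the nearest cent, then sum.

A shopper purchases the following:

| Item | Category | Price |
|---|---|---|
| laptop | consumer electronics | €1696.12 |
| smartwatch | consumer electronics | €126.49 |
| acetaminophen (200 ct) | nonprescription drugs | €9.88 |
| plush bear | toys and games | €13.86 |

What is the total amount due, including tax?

€1962.42

Laptop €1696.12: consumer electronics, €150.00 or more → 6.75% → €114.49
Smartwatch €126.49: consumer electronics, under €150.00 → 0% → €0.00
Acetaminophen (200 ct) €9.88: nonprescription drugs → 3% → €0.30
Plush bear €13.86: toys and games → 9.25% → €1.28
Subtotal = €1846.35; tax = €116.07; total due = €1962.42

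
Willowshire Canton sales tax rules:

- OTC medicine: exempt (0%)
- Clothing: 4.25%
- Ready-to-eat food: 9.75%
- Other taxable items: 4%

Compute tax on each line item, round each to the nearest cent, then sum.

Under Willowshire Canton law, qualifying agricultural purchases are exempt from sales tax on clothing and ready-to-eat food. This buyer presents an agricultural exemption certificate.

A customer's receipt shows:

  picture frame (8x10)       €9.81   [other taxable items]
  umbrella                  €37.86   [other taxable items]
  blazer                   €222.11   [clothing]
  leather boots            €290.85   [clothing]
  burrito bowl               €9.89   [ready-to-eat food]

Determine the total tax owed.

€1.90

Picture frame (8x10) €9.81: other taxable items → 4% → €0.39
Umbrella €37.86: other taxable items → 4% → €1.51
Blazer €222.11: clothing, buyer-exempt → 0% → €0.00
Leather boots €290.85: clothing, buyer-exempt → 0% → €0.00
Burrito bowl €9.89: ready-to-eat food, buyer-exempt → 0% → €0.00
Total tax = €0.39 + €1.51 = €1.90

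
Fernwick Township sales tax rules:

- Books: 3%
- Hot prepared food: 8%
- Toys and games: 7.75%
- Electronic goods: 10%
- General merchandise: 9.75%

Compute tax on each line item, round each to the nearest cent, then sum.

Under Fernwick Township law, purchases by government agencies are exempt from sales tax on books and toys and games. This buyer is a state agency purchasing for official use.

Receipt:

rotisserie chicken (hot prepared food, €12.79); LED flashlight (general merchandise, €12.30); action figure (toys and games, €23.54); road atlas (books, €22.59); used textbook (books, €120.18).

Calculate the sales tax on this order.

€2.22

Rotisserie chicken €12.79: hot prepared food → 8% → €1.02
LED flashlight €12.30: general merchandise → 9.75% → €1.20
Action figure €23.54: toys and games, buyer-exempt → 0% → €0.00
Road atlas €22.59: books, buyer-exempt → 0% → €0.00
Used textbook €120.18: books, buyer-exempt → 0% → €0.00
Total tax = €1.02 + €1.20 = €2.22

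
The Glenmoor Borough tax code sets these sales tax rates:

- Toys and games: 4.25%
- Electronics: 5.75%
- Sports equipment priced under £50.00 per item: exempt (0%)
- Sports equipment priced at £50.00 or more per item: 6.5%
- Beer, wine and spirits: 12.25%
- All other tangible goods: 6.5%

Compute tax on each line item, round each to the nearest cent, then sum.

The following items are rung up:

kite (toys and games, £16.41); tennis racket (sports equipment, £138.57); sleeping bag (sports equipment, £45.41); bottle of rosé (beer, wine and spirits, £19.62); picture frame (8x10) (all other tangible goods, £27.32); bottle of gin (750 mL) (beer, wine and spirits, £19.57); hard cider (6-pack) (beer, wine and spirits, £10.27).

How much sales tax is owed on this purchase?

£17.55

Kite £16.41: toys and games → 4.25% → £0.70
Tennis racket £138.57: sports equipment, £50.00 or more → 6.5% → £9.01
Sleeping bag £45.41: sports equipment, under £50.00 → 0% → £0.00
Bottle of rosé £19.62: beer, wine and spirits → 12.25% → £2.40
Picture frame (8x10) £27.32: all other tangible goods → 6.5% → £1.78
Bottle of gin (750 mL) £19.57: beer, wine and spirits → 12.25% → £2.40
Hard cider (6-pack) £10.27: beer, wine and spirits → 12.25% → £1.26
Total tax = £0.70 + £9.01 + £2.40 + £1.78 + £2.40 + £1.26 = £17.55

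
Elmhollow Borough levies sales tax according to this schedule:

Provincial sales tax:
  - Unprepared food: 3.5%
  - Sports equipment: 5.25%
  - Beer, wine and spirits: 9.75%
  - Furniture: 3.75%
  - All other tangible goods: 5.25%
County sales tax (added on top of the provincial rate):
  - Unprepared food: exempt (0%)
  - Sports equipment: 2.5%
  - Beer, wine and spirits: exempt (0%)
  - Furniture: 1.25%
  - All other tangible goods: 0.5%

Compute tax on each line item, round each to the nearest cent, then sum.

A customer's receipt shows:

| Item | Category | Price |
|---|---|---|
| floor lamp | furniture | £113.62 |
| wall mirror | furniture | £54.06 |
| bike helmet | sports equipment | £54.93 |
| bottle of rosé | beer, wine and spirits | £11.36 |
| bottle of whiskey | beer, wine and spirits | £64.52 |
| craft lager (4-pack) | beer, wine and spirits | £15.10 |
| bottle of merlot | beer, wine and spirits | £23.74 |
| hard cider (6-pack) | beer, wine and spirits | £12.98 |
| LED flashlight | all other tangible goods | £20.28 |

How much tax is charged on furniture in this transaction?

Floor lamp £113.62: furniture → 3.75% + 1.25% county = 5% → £5.68
Wall mirror £54.06: furniture → 3.75% + 1.25% county = 5% → £2.70
Tax on furniture = £5.68 + £2.70 = £8.38

£8.38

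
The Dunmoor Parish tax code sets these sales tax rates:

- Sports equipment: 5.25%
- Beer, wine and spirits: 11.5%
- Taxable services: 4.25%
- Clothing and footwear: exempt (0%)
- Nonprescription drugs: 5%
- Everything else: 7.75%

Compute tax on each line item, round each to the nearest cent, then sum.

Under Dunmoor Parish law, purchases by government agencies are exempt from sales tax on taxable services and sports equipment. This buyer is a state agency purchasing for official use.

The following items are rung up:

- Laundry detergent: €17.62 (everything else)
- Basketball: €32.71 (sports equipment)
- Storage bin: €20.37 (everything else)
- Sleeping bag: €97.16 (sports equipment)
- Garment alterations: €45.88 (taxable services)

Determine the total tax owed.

Laundry detergent €17.62: everything else → 7.75% → €1.37
Basketball €32.71: sports equipment, buyer-exempt → 0% → €0.00
Storage bin €20.37: everything else → 7.75% → €1.58
Sleeping bag €97.16: sports equipment, buyer-exempt → 0% → €0.00
Garment alterations €45.88: taxable services, buyer-exempt → 0% → €0.00
Total tax = €1.37 + €1.58 = €2.95

€2.95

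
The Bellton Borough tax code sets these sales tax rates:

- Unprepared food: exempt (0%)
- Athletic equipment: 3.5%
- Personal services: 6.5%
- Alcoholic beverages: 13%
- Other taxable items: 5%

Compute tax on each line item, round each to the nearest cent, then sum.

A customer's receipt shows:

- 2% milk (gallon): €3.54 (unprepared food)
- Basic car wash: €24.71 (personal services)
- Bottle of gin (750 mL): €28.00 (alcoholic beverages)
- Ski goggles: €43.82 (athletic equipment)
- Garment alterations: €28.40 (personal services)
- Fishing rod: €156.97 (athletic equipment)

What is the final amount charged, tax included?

2% milk (gallon) €3.54: unprepared food → 0% → €0.00
Basic car wash €24.71: personal services → 6.5% → €1.61
Bottle of gin (750 mL) €28.00: alcoholic beverages → 13% → €3.64
Ski goggles €43.82: athletic equipment → 3.5% → €1.53
Garment alterations €28.40: personal services → 6.5% → €1.85
Fishing rod €156.97: athletic equipment → 3.5% → €5.49
Subtotal = €285.44; tax = €14.12; total due = €299.56

€299.56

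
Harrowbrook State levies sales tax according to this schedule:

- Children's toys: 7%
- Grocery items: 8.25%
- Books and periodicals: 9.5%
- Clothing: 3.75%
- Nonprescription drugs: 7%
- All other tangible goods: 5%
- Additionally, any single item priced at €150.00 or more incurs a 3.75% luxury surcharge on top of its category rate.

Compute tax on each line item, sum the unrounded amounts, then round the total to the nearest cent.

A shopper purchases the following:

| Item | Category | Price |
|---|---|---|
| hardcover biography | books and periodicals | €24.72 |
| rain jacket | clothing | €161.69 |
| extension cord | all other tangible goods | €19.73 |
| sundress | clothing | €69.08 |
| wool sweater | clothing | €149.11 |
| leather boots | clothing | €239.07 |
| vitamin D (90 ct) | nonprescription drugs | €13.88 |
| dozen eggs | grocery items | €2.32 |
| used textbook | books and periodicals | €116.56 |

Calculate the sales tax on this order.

€53.81

Hardcover biography €24.72: books and periodicals → 9.5% → €2.3484
Rain jacket €161.69: clothing → 3.75% + 3.75% surcharge = 7.5% → €12.12675
Extension cord €19.73: all other tangible goods → 5% → €0.9865
Sundress €69.08: clothing → 3.75% → €2.5905
Wool sweater €149.11: clothing → 3.75% → €5.591625
Leather boots €239.07: clothing → 3.75% + 3.75% surcharge = 7.5% → €17.93025
Vitamin D (90 ct) €13.88: nonprescription drugs → 7% → €0.9716
Dozen eggs €2.32: grocery items → 8.25% → €0.1914
Used textbook €116.56: books and periodicals → 9.5% → €11.0732
Unrounded tax sum = €53.810225 → €53.81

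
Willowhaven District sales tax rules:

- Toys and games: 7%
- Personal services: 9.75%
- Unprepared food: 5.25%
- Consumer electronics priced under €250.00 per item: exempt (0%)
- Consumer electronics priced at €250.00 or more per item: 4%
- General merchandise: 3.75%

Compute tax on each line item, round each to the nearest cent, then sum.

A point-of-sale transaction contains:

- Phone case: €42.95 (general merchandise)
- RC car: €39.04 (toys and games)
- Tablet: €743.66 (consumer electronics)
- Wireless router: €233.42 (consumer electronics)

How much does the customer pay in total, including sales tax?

Phone case €42.95: general merchandise → 3.75% → €1.61
RC car €39.04: toys and games → 7% → €2.73
Tablet €743.66: consumer electronics, €250.00 or more → 4% → €29.75
Wireless router €233.42: consumer electronics, under €250.00 → 0% → €0.00
Subtotal = €1059.07; tax = €34.09; total due = €1093.16

€1093.16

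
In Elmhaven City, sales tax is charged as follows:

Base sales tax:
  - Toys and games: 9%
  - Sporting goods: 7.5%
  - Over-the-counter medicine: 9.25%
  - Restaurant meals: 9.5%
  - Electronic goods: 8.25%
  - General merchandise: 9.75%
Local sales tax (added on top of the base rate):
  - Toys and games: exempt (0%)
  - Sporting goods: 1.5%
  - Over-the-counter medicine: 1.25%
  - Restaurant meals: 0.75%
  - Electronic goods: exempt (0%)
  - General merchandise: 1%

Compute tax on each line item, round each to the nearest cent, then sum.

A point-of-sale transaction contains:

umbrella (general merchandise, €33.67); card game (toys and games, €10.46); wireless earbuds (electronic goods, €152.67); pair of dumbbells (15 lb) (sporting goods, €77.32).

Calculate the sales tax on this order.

Umbrella €33.67: general merchandise → 9.75% + 1% local = 10.75% → €3.62
Card game €10.46: toys and games → 9% + 0% local = 9% → €0.94
Wireless earbuds €152.67: electronic goods → 8.25% + 0% local = 8.25% → €12.60
Pair of dumbbells (15 lb) €77.32: sporting goods → 7.5% + 1.5% local = 9% → €6.96
Total tax = €3.62 + €0.94 + €12.60 + €6.96 = €24.12

€24.12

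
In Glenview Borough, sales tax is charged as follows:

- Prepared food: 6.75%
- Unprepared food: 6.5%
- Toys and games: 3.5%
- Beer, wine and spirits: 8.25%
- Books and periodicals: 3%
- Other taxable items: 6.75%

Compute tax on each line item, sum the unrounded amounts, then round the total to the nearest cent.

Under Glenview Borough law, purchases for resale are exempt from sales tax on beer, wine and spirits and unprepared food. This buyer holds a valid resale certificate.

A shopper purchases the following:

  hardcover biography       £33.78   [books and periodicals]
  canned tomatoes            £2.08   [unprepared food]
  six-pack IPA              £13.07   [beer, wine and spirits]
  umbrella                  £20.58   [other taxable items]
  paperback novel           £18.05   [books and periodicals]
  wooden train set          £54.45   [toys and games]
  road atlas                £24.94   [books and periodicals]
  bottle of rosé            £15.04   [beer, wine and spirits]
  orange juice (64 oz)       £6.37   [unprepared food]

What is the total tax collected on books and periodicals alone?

£2.30

Hardcover biography £33.78: books and periodicals → 3% → £1.0134
Paperback novel £18.05: books and periodicals → 3% → £0.5415
Road atlas £24.94: books and periodicals → 3% → £0.7482
Tax on books and periodicals: unrounded sum = £2.3031 → £2.30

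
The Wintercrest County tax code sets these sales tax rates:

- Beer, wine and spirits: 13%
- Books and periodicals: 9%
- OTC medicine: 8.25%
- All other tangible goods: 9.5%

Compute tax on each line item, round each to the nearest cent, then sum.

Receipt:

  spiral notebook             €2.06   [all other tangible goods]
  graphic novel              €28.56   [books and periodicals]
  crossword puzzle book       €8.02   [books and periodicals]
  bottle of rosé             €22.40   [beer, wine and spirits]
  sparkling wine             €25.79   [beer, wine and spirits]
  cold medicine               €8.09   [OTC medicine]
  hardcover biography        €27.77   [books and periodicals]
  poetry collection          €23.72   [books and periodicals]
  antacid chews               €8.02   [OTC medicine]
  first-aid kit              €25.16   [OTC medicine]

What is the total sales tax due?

€17.79

Spiral notebook €2.06: all other tangible goods → 9.5% → €0.20
Graphic novel €28.56: books and periodicals → 9% → €2.57
Crossword puzzle book €8.02: books and periodicals → 9% → €0.72
Bottle of rosé €22.40: beer, wine and spirits → 13% → €2.91
Sparkling wine €25.79: beer, wine and spirits → 13% → €3.35
Cold medicine €8.09: OTC medicine → 8.25% → €0.67
Hardcover biography €27.77: books and periodicals → 9% → €2.50
Poetry collection €23.72: books and periodicals → 9% → €2.13
Antacid chews €8.02: OTC medicine → 8.25% → €0.66
First-aid kit €25.16: OTC medicine → 8.25% → €2.08
Total tax = €0.20 + €2.57 + €0.72 + €2.91 + €3.35 + €0.67 + €2.50 + €2.13 + €0.66 + €2.08 = €17.79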